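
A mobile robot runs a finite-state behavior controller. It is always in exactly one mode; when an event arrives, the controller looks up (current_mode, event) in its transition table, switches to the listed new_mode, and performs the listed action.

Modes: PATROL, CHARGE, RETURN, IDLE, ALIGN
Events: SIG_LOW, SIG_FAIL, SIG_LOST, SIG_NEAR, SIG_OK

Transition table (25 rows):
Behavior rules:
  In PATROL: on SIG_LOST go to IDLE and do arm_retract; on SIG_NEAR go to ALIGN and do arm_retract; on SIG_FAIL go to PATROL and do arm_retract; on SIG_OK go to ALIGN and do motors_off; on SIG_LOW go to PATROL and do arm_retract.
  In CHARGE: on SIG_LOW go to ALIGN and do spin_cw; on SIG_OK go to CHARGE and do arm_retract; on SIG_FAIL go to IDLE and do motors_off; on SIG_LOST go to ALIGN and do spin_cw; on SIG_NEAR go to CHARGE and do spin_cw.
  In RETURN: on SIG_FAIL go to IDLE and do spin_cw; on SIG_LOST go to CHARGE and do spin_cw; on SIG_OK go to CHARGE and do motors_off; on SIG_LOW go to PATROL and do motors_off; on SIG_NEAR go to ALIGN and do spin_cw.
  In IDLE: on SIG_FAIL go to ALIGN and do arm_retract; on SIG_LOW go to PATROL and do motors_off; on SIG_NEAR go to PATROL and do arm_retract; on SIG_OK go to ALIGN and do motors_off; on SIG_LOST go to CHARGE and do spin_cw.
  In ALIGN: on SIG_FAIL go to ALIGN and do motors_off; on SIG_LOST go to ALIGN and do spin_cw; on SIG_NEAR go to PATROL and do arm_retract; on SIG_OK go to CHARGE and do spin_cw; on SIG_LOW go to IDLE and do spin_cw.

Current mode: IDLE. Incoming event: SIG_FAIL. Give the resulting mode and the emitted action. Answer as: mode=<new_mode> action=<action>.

current mode = IDLE; filter table to that mode:
  (IDLE, SIG_FAIL) → (ALIGN, arm_retract)  ← event matches
  (IDLE, SIG_LOW) → (PATROL, motors_off)
  (IDLE, SIG_NEAR) → (PATROL, arm_retract)
  (IDLE, SIG_OK) → (ALIGN, motors_off)
  (IDLE, SIG_LOST) → (CHARGE, spin_cw)
event = SIG_FAIL selects (ALIGN, arm_retract)

mode=ALIGN action=arm_retract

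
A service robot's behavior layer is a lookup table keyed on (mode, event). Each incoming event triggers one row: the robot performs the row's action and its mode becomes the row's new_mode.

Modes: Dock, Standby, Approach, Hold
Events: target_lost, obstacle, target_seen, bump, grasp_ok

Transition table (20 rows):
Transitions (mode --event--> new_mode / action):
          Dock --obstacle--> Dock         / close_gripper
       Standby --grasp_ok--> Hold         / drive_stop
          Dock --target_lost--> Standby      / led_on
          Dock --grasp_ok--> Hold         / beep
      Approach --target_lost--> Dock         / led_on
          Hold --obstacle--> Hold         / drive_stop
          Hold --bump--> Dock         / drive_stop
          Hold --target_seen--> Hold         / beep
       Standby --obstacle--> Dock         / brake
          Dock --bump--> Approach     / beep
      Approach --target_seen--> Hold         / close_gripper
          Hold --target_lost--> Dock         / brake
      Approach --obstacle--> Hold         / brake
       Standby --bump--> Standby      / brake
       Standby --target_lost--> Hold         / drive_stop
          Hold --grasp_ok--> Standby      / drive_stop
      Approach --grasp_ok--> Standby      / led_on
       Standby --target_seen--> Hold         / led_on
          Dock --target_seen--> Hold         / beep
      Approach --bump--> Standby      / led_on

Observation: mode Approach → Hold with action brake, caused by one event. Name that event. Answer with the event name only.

try target_lost: (Approach, target_lost) → (Dock, led_on)
try obstacle: (Approach, obstacle) → (Hold, brake)  ← matches
try target_seen: (Approach, target_seen) → (Hold, close_gripper)
try bump: (Approach, bump) → (Standby, led_on)
try grasp_ok: (Approach, grasp_ok) → (Standby, led_on)

obstacle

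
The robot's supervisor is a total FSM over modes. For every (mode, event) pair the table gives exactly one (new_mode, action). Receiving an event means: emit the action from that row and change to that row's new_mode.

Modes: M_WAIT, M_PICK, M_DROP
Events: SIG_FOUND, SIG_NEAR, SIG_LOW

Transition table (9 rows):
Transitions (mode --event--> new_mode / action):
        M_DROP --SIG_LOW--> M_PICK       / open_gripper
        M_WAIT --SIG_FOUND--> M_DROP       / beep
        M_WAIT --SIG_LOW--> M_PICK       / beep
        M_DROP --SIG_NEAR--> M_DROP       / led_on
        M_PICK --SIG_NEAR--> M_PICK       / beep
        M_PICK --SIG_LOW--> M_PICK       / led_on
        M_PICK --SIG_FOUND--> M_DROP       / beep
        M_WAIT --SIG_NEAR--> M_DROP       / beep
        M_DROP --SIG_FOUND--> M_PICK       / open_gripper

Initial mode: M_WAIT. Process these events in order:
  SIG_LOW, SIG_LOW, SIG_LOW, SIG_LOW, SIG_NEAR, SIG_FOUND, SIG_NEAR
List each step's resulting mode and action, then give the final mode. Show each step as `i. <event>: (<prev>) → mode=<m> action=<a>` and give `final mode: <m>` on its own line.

final mode: M_DROP

1. SIG_LOW: (M_WAIT) → mode=M_PICK action=beep
2. SIG_LOW: (M_PICK) → mode=M_PICK action=led_on
3. SIG_LOW: (M_PICK) → mode=M_PICK action=led_on
4. SIG_LOW: (M_PICK) → mode=M_PICK action=led_on
5. SIG_NEAR: (M_PICK) → mode=M_PICK action=beep
6. SIG_FOUND: (M_PICK) → mode=M_DROP action=beep
7. SIG_NEAR: (M_DROP) → mode=M_DROP action=led_on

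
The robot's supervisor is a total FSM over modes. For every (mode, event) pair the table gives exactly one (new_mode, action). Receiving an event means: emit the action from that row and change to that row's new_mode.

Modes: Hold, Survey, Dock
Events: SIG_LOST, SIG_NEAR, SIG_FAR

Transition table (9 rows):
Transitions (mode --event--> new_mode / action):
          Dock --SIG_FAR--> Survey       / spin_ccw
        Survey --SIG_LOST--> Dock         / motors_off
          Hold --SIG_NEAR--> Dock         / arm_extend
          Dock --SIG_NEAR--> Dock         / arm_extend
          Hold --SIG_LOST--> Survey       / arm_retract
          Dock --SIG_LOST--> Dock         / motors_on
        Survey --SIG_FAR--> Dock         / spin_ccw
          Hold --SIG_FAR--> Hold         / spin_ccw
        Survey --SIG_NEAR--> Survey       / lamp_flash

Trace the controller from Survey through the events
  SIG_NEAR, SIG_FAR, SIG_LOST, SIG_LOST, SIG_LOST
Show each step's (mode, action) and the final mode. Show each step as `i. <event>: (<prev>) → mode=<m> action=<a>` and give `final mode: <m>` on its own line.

1. SIG_NEAR: (Survey) → mode=Survey action=lamp_flash
2. SIG_FAR: (Survey) → mode=Dock action=spin_ccw
3. SIG_LOST: (Dock) → mode=Dock action=motors_on
4. SIG_LOST: (Dock) → mode=Dock action=motors_on
5. SIG_LOST: (Dock) → mode=Dock action=motors_on

final mode: Dock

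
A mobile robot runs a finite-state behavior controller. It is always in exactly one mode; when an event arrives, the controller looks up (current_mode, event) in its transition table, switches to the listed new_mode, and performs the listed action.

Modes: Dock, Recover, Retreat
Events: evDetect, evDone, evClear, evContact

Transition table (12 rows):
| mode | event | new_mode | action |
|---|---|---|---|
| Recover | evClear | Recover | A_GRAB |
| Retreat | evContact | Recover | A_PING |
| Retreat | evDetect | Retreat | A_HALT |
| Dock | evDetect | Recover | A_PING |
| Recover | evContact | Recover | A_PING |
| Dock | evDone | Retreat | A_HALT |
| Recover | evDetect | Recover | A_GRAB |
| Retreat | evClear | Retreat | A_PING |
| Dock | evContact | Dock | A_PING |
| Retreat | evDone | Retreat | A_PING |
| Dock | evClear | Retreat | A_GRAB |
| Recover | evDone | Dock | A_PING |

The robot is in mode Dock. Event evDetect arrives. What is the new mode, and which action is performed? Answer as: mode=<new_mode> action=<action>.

current mode = Dock; filter table to that mode:
  (Dock, evDetect) → (Recover, A_PING)  ← event matches
  (Dock, evDone) → (Retreat, A_HALT)
  (Dock, evContact) → (Dock, A_PING)
  (Dock, evClear) → (Retreat, A_GRAB)
event = evDetect selects (Recover, A_PING)

mode=Recover action=A_PING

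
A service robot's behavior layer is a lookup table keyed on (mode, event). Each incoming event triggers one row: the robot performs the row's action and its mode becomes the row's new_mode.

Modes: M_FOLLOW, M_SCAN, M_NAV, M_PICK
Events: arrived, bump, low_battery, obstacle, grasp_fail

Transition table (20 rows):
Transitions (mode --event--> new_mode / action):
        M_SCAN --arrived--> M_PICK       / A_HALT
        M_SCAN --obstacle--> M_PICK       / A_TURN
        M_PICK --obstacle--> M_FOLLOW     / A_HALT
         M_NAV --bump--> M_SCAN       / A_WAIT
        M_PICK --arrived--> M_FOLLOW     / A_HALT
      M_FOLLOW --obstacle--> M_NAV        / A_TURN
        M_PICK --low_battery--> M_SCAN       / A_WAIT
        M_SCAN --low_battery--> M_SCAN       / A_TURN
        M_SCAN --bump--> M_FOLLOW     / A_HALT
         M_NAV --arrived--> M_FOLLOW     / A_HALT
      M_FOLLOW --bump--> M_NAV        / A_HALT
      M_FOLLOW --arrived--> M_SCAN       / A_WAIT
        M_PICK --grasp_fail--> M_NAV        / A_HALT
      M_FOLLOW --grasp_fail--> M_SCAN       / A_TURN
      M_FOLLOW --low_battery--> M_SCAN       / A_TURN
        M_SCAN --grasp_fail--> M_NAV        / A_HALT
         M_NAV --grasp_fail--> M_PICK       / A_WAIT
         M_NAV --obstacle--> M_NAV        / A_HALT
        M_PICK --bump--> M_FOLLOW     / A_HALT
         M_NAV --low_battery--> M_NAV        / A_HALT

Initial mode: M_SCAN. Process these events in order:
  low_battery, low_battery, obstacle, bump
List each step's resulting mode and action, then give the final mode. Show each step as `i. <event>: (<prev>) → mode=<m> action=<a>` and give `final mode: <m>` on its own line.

final mode: M_FOLLOW

1. low_battery: (M_SCAN) → mode=M_SCAN action=A_TURN
2. low_battery: (M_SCAN) → mode=M_SCAN action=A_TURN
3. obstacle: (M_SCAN) → mode=M_PICK action=A_TURN
4. bump: (M_PICK) → mode=M_FOLLOW action=A_HALT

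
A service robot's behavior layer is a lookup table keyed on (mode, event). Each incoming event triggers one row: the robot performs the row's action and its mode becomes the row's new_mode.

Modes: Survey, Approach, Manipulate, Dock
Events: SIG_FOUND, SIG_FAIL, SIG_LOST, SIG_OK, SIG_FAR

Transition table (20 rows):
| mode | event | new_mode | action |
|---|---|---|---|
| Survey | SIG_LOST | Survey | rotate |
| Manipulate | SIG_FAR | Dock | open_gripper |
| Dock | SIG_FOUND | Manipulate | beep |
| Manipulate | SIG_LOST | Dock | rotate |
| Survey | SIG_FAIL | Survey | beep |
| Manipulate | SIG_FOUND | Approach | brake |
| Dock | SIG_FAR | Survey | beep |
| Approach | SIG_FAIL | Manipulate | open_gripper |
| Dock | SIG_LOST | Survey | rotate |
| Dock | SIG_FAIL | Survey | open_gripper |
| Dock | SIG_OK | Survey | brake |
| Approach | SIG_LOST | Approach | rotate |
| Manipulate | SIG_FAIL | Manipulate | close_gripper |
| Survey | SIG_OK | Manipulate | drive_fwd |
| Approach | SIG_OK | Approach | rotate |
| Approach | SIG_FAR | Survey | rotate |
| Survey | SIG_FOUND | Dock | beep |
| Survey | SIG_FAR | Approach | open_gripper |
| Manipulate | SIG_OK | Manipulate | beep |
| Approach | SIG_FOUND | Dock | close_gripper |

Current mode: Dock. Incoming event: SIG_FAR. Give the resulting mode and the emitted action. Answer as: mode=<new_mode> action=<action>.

current mode = Dock; filter table to that mode:
  (Dock, SIG_FOUND) → (Manipulate, beep)
  (Dock, SIG_FAR) → (Survey, beep)  ← event matches
  (Dock, SIG_LOST) → (Survey, rotate)
  (Dock, SIG_FAIL) → (Survey, open_gripper)
  (Dock, SIG_OK) → (Survey, brake)
event = SIG_FAR selects (Survey, beep)

mode=Survey action=beep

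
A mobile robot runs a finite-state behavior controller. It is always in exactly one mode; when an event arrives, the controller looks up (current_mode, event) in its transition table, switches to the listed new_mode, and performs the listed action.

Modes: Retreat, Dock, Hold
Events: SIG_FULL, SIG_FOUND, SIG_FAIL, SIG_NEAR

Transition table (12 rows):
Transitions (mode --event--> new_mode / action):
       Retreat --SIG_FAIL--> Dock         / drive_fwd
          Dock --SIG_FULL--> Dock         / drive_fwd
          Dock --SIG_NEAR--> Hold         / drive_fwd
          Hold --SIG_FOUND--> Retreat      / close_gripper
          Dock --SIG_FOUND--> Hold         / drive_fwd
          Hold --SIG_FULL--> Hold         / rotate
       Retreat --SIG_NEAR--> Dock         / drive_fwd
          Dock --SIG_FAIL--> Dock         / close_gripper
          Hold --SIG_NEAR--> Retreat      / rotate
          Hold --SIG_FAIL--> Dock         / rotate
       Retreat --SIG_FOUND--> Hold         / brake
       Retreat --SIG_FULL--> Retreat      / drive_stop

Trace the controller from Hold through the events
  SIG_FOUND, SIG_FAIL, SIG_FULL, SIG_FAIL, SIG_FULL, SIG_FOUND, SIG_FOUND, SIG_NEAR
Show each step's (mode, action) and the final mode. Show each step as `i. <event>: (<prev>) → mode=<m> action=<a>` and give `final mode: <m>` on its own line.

1. SIG_FOUND: (Hold) → mode=Retreat action=close_gripper
2. SIG_FAIL: (Retreat) → mode=Dock action=drive_fwd
3. SIG_FULL: (Dock) → mode=Dock action=drive_fwd
4. SIG_FAIL: (Dock) → mode=Dock action=close_gripper
5. SIG_FULL: (Dock) → mode=Dock action=drive_fwd
6. SIG_FOUND: (Dock) → mode=Hold action=drive_fwd
7. SIG_FOUND: (Hold) → mode=Retreat action=close_gripper
8. SIG_NEAR: (Retreat) → mode=Dock action=drive_fwd

final mode: Dock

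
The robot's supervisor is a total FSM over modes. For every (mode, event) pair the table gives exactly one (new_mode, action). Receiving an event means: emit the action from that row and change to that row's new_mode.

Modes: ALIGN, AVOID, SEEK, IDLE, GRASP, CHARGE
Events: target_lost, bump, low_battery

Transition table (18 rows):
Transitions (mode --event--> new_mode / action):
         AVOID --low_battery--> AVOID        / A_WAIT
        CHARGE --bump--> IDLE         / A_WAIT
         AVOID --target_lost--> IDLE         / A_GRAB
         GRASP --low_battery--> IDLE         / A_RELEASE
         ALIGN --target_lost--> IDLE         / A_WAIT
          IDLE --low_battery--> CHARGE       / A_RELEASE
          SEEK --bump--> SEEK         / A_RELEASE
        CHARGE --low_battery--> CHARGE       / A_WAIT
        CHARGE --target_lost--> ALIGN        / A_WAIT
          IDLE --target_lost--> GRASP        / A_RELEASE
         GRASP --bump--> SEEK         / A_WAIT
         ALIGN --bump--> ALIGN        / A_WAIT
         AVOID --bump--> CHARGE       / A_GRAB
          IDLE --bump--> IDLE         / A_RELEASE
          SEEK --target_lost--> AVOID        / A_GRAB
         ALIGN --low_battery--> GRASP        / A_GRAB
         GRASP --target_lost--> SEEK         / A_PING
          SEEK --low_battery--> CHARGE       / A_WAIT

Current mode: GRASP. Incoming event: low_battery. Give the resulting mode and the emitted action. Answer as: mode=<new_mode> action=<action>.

mode=IDLE action=A_RELEASE

current mode = GRASP; filter table to that mode:
  (GRASP, low_battery) → (IDLE, A_RELEASE)  ← event matches
  (GRASP, bump) → (SEEK, A_WAIT)
  (GRASP, target_lost) → (SEEK, A_PING)
event = low_battery selects (IDLE, A_RELEASE)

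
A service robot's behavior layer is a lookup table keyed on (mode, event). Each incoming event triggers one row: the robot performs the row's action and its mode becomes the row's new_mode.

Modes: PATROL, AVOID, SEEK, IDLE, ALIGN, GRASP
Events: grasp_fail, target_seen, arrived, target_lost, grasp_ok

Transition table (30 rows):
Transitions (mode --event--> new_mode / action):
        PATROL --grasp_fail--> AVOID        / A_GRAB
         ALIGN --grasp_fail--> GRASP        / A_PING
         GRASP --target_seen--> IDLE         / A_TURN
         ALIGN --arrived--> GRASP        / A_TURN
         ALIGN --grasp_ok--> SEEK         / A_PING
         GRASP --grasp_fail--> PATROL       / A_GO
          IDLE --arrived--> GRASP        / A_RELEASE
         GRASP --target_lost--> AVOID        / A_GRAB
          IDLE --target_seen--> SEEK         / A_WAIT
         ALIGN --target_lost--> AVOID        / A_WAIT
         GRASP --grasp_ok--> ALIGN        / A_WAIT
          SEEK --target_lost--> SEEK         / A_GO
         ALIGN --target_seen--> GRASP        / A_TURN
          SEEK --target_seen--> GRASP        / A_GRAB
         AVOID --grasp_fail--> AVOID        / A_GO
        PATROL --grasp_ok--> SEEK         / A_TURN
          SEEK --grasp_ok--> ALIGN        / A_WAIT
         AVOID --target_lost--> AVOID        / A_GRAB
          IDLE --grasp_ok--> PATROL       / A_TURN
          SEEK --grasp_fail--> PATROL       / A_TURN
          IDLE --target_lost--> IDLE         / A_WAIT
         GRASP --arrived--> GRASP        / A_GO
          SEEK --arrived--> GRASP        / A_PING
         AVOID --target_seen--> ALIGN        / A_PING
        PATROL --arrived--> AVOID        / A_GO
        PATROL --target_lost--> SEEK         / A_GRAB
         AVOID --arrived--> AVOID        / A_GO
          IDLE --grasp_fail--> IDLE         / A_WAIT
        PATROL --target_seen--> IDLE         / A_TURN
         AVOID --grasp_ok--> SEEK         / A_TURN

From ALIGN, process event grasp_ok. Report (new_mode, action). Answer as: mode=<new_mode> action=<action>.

current mode = ALIGN; filter table to that mode:
  (ALIGN, grasp_fail) → (GRASP, A_PING)
  (ALIGN, arrived) → (GRASP, A_TURN)
  (ALIGN, grasp_ok) → (SEEK, A_PING)  ← event matches
  (ALIGN, target_lost) → (AVOID, A_WAIT)
  (ALIGN, target_seen) → (GRASP, A_TURN)
event = grasp_ok selects (SEEK, A_PING)

mode=SEEK action=A_PING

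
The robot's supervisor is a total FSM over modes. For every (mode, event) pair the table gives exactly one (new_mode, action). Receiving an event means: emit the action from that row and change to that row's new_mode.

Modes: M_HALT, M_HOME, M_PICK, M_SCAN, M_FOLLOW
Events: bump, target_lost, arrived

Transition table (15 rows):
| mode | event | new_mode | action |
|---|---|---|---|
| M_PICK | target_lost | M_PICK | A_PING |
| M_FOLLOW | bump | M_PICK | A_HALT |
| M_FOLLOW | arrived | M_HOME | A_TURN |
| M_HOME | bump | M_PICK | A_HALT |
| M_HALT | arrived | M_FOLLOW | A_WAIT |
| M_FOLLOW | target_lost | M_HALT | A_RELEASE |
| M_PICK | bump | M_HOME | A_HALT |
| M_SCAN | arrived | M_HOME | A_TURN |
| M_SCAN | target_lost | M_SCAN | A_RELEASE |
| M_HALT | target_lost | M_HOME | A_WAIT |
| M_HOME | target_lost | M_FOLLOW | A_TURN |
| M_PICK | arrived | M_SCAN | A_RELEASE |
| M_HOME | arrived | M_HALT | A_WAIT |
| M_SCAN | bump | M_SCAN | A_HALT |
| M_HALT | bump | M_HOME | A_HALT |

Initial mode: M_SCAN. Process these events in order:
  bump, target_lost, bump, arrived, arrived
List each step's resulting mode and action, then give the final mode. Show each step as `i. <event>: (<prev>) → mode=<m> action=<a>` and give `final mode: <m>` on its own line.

final mode: M_HALT

1. bump: (M_SCAN) → mode=M_SCAN action=A_HALT
2. target_lost: (M_SCAN) → mode=M_SCAN action=A_RELEASE
3. bump: (M_SCAN) → mode=M_SCAN action=A_HALT
4. arrived: (M_SCAN) → mode=M_HOME action=A_TURN
5. arrived: (M_HOME) → mode=M_HALT action=A_WAIT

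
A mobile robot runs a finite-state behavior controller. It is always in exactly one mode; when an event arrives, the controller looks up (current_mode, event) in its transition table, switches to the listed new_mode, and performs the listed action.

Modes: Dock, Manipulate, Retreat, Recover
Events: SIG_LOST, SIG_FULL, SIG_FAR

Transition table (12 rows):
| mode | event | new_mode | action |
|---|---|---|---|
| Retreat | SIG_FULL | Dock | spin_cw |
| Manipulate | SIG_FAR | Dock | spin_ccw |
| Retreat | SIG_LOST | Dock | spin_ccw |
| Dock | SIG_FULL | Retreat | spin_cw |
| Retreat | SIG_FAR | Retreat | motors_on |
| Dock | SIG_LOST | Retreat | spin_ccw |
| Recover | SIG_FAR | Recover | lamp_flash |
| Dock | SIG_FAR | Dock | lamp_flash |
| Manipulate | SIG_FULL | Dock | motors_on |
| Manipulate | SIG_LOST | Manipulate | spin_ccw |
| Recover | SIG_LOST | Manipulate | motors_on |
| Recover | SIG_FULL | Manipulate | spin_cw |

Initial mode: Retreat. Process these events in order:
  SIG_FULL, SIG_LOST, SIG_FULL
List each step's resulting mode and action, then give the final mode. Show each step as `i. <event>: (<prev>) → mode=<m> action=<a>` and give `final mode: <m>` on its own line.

1. SIG_FULL: (Retreat) → mode=Dock action=spin_cw
2. SIG_LOST: (Dock) → mode=Retreat action=spin_ccw
3. SIG_FULL: (Retreat) → mode=Dock action=spin_cw

final mode: Dock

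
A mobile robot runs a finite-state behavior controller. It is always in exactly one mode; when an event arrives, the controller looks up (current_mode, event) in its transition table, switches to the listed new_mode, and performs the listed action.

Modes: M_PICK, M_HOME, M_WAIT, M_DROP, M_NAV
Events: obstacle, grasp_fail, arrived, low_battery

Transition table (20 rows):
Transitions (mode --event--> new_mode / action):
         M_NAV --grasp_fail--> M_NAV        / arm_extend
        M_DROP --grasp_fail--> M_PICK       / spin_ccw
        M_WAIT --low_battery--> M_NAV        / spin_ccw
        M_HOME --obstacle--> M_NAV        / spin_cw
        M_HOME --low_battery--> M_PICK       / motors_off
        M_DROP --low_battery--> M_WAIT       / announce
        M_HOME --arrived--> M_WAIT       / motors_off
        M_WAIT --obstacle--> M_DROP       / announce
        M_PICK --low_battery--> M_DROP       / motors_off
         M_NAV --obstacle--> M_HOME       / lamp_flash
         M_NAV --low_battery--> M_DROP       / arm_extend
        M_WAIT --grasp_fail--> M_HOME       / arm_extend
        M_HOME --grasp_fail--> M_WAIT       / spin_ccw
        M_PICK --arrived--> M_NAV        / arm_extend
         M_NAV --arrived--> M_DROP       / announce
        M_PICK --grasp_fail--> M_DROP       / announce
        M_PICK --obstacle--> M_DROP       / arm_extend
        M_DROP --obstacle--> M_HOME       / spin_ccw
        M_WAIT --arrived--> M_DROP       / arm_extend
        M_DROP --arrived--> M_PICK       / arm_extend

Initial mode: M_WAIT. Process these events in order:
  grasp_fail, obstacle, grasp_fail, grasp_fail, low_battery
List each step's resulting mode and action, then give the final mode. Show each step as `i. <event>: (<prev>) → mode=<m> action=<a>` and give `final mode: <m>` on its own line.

1. grasp_fail: (M_WAIT) → mode=M_HOME action=arm_extend
2. obstacle: (M_HOME) → mode=M_NAV action=spin_cw
3. grasp_fail: (M_NAV) → mode=M_NAV action=arm_extend
4. grasp_fail: (M_NAV) → mode=M_NAV action=arm_extend
5. low_battery: (M_NAV) → mode=M_DROP action=arm_extend

final mode: M_DROP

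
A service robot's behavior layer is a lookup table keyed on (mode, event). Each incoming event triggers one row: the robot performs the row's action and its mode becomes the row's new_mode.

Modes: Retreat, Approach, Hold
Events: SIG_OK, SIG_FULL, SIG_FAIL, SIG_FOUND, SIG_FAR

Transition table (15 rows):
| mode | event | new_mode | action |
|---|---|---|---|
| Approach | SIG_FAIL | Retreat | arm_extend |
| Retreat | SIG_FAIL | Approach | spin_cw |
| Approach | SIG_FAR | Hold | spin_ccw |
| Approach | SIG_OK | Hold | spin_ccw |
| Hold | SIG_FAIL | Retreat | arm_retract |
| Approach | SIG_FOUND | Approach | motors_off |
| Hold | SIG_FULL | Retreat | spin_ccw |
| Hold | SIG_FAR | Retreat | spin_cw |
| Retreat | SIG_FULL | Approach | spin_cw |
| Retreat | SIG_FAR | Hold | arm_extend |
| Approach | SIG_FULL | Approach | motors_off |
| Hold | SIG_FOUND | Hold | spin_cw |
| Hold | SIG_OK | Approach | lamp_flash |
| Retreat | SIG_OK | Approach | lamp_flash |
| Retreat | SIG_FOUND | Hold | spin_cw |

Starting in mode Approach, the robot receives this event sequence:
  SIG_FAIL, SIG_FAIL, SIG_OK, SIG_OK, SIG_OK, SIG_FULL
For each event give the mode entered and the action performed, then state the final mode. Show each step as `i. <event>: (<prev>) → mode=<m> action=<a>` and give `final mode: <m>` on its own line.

final mode: Retreat

1. SIG_FAIL: (Approach) → mode=Retreat action=arm_extend
2. SIG_FAIL: (Retreat) → mode=Approach action=spin_cw
3. SIG_OK: (Approach) → mode=Hold action=spin_ccw
4. SIG_OK: (Hold) → mode=Approach action=lamp_flash
5. SIG_OK: (Approach) → mode=Hold action=spin_ccw
6. SIG_FULL: (Hold) → mode=Retreat action=spin_ccw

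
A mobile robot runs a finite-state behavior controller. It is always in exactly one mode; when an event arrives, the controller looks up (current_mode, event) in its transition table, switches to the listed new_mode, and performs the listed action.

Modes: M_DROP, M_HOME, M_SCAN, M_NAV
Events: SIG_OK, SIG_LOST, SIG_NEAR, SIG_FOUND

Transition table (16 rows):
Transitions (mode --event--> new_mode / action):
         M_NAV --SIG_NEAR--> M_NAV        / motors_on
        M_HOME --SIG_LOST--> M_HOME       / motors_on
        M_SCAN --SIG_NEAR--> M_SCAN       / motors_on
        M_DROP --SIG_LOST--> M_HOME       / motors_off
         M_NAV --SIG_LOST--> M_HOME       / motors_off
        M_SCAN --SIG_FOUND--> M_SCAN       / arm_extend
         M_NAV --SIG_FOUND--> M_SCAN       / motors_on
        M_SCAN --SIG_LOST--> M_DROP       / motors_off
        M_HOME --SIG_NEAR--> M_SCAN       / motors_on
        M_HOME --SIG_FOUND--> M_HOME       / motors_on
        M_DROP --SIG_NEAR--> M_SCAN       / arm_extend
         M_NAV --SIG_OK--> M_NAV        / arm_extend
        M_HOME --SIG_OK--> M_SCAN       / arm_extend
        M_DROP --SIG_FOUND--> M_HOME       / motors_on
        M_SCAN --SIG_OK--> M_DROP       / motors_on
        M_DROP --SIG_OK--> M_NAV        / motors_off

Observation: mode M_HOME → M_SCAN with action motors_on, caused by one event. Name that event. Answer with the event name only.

SIG_NEAR

try SIG_OK: (M_HOME, SIG_OK) → (M_SCAN, arm_extend)
try SIG_LOST: (M_HOME, SIG_LOST) → (M_HOME, motors_on)
try SIG_NEAR: (M_HOME, SIG_NEAR) → (M_SCAN, motors_on)  ← matches
try SIG_FOUND: (M_HOME, SIG_FOUND) → (M_HOME, motors_on)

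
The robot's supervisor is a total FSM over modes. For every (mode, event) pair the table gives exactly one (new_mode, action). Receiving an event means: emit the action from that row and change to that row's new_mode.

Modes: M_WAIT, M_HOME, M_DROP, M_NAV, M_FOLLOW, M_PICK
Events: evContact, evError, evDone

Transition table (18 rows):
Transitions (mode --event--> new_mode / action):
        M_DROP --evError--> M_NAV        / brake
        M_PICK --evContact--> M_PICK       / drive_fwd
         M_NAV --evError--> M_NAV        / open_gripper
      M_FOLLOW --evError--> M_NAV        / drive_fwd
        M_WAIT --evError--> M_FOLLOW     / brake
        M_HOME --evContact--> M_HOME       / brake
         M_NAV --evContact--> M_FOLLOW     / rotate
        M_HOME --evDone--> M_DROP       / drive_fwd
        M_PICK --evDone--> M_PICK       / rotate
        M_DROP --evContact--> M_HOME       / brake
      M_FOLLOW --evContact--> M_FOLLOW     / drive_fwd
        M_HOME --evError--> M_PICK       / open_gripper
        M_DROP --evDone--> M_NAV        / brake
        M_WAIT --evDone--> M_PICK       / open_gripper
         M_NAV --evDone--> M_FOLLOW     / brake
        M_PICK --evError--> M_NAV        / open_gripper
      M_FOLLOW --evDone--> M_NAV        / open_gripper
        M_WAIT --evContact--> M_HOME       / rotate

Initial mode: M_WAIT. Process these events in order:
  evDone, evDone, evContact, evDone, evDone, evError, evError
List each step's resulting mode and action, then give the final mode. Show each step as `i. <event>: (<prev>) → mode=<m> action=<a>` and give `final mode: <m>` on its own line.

1. evDone: (M_WAIT) → mode=M_PICK action=open_gripper
2. evDone: (M_PICK) → mode=M_PICK action=rotate
3. evContact: (M_PICK) → mode=M_PICK action=drive_fwd
4. evDone: (M_PICK) → mode=M_PICK action=rotate
5. evDone: (M_PICK) → mode=M_PICK action=rotate
6. evError: (M_PICK) → mode=M_NAV action=open_gripper
7. evError: (M_NAV) → mode=M_NAV action=open_gripper

final mode: M_NAV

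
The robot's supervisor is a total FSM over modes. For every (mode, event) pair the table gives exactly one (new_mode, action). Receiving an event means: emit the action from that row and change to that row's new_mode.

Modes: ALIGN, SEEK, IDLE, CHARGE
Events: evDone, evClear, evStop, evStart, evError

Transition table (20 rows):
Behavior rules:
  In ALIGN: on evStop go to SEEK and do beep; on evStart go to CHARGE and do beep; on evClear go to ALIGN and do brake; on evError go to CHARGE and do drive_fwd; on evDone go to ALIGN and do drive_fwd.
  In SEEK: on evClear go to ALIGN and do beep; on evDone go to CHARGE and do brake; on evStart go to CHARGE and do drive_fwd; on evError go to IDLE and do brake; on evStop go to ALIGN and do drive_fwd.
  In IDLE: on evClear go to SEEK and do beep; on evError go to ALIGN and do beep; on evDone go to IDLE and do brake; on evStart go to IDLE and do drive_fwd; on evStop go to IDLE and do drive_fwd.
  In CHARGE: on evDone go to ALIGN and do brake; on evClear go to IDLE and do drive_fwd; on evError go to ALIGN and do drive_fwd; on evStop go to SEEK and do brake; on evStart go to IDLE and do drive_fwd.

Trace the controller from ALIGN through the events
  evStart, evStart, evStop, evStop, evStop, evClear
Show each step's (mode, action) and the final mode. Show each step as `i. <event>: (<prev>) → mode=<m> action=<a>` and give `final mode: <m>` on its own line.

1. evStart: (ALIGN) → mode=CHARGE action=beep
2. evStart: (CHARGE) → mode=IDLE action=drive_fwd
3. evStop: (IDLE) → mode=IDLE action=drive_fwd
4. evStop: (IDLE) → mode=IDLE action=drive_fwd
5. evStop: (IDLE) → mode=IDLE action=drive_fwd
6. evClear: (IDLE) → mode=SEEK action=beep

final mode: SEEK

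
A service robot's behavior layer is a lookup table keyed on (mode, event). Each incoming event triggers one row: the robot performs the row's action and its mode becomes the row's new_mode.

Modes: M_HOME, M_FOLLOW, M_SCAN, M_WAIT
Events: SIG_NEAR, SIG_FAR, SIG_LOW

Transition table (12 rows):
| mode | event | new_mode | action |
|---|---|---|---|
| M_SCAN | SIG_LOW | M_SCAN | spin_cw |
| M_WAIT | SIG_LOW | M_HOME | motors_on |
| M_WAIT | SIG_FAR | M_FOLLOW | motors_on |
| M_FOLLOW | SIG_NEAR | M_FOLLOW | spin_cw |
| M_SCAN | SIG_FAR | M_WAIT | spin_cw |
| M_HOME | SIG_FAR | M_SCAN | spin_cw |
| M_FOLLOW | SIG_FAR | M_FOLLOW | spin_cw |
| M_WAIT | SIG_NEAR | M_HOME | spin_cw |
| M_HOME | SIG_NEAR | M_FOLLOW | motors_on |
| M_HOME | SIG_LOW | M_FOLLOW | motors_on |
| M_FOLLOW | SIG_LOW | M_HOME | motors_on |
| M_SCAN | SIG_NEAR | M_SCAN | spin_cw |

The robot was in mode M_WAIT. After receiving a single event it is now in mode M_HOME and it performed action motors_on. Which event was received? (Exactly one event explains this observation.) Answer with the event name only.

SIG_LOW

try SIG_NEAR: (M_WAIT, SIG_NEAR) → (M_HOME, spin_cw)
try SIG_FAR: (M_WAIT, SIG_FAR) → (M_FOLLOW, motors_on)
try SIG_LOW: (M_WAIT, SIG_LOW) → (M_HOME, motors_on)  ← matches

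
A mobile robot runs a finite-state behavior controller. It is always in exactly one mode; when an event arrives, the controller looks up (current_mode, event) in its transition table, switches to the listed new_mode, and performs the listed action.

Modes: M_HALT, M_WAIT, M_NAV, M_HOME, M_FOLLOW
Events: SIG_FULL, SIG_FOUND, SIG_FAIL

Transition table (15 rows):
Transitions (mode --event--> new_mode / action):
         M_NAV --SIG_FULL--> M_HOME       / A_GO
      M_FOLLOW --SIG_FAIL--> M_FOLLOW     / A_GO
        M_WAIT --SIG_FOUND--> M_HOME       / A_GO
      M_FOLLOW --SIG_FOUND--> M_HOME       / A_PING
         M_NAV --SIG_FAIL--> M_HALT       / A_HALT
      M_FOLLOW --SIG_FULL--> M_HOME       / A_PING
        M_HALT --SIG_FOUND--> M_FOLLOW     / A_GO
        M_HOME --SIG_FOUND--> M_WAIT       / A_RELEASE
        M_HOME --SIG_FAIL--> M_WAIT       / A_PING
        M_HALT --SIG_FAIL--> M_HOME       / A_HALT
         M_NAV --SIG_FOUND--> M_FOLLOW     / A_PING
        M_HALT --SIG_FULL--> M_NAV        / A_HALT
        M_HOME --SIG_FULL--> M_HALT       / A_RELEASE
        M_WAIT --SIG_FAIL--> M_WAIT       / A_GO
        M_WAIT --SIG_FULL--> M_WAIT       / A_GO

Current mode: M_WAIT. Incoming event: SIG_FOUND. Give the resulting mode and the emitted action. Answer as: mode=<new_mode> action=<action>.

current mode = M_WAIT; filter table to that mode:
  (M_WAIT, SIG_FOUND) → (M_HOME, A_GO)  ← event matches
  (M_WAIT, SIG_FAIL) → (M_WAIT, A_GO)
  (M_WAIT, SIG_FULL) → (M_WAIT, A_GO)
event = SIG_FOUND selects (M_HOME, A_GO)

mode=M_HOME action=A_GO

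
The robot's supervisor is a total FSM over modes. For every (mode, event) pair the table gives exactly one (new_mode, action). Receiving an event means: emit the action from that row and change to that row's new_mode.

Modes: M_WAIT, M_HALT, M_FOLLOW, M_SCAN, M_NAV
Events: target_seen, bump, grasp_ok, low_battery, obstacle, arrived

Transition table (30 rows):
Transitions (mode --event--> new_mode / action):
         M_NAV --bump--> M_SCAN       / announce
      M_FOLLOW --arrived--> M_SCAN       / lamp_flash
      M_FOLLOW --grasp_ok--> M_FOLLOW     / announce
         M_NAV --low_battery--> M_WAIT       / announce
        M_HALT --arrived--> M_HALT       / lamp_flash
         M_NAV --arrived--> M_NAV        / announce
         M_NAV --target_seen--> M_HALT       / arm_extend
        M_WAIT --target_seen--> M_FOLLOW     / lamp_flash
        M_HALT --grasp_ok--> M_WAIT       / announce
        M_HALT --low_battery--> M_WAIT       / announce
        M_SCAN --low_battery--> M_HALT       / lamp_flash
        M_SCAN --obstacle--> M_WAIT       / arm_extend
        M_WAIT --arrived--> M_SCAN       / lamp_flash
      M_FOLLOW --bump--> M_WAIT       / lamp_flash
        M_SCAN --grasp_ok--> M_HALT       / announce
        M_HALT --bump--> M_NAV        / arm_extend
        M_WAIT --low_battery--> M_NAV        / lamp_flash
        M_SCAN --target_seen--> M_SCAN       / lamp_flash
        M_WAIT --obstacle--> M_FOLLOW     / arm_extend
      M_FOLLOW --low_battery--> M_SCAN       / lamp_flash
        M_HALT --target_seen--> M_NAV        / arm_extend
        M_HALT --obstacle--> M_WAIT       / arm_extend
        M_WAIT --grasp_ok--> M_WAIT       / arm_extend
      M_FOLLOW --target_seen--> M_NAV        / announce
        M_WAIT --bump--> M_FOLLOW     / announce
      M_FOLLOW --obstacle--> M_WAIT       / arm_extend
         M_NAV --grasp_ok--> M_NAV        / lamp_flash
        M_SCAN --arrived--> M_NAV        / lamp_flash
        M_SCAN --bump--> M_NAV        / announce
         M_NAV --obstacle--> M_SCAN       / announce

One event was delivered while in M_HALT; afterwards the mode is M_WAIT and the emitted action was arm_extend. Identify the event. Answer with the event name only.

obstacle

try target_seen: (M_HALT, target_seen) → (M_NAV, arm_extend)
try bump: (M_HALT, bump) → (M_NAV, arm_extend)
try grasp_ok: (M_HALT, grasp_ok) → (M_WAIT, announce)
try low_battery: (M_HALT, low_battery) → (M_WAIT, announce)
try obstacle: (M_HALT, obstacle) → (M_WAIT, arm_extend)  ← matches
try arrived: (M_HALT, arrived) → (M_HALT, lamp_flash)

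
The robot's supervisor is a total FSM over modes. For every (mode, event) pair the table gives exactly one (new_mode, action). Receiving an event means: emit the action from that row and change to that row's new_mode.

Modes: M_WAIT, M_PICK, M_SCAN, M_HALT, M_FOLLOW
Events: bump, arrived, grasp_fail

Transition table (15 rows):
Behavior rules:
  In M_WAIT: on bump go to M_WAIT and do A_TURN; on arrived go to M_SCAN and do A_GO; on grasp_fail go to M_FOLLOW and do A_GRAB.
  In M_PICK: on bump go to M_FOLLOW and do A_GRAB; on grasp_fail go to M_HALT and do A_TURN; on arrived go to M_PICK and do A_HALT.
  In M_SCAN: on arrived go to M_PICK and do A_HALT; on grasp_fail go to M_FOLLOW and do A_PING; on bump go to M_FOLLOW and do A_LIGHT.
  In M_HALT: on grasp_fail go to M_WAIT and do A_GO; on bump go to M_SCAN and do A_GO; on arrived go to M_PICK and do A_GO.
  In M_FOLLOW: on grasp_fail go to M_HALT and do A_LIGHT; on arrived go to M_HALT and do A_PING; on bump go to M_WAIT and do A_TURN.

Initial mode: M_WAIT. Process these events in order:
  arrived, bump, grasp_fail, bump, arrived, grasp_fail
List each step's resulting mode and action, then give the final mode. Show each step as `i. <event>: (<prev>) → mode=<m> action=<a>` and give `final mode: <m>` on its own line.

1. arrived: (M_WAIT) → mode=M_SCAN action=A_GO
2. bump: (M_SCAN) → mode=M_FOLLOW action=A_LIGHT
3. grasp_fail: (M_FOLLOW) → mode=M_HALT action=A_LIGHT
4. bump: (M_HALT) → mode=M_SCAN action=A_GO
5. arrived: (M_SCAN) → mode=M_PICK action=A_HALT
6. grasp_fail: (M_PICK) → mode=M_HALT action=A_TURN

final mode: M_HALT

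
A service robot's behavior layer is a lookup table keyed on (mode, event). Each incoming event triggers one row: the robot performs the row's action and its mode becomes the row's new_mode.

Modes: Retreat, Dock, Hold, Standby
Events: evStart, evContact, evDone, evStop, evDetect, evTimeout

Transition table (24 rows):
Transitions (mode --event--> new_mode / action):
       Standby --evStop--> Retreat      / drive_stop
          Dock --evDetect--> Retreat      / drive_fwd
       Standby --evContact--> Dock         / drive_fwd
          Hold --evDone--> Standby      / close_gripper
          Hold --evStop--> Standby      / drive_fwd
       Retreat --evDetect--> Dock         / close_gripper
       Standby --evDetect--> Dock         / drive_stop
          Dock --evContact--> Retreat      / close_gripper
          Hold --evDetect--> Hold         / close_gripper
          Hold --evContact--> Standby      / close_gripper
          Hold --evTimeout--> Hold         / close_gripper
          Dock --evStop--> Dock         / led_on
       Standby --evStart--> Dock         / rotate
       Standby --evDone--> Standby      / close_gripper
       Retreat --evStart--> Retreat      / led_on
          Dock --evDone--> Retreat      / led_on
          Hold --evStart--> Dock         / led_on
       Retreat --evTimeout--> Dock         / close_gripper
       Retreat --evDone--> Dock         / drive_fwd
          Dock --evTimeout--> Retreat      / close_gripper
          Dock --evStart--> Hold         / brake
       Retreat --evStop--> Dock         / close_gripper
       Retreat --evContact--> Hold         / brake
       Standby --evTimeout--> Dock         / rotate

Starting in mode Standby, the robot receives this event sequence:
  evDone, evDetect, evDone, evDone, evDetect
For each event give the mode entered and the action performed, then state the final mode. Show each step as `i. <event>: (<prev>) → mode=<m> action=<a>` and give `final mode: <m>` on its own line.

final mode: Retreat

1. evDone: (Standby) → mode=Standby action=close_gripper
2. evDetect: (Standby) → mode=Dock action=drive_stop
3. evDone: (Dock) → mode=Retreat action=led_on
4. evDone: (Retreat) → mode=Dock action=drive_fwd
5. evDetect: (Dock) → mode=Retreat action=drive_fwd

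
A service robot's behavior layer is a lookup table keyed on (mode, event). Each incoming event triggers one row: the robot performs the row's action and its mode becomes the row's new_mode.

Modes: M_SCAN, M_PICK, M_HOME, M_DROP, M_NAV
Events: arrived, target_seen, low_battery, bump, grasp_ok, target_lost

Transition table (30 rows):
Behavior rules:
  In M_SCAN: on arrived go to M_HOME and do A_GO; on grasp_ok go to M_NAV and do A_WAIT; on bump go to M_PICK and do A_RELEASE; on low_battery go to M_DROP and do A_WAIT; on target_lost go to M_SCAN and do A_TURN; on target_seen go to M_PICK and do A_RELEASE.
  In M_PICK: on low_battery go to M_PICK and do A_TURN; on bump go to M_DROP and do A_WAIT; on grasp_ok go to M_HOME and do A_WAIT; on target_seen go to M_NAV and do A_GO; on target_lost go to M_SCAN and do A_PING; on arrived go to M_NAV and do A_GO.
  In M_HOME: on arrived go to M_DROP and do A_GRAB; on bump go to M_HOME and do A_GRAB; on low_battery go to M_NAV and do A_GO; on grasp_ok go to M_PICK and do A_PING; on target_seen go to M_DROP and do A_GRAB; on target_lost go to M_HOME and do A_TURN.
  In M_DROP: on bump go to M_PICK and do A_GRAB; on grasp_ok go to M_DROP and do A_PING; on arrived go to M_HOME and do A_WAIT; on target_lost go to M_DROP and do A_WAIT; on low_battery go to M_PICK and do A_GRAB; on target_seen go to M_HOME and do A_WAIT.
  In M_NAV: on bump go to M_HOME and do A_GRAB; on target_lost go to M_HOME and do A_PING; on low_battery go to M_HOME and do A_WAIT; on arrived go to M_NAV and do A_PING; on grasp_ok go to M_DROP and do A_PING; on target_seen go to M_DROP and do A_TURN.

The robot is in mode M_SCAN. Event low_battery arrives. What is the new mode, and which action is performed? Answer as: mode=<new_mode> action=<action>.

mode=M_DROP action=A_WAIT

current mode = M_SCAN; filter table to that mode:
  (M_SCAN, arrived) → (M_HOME, A_GO)
  (M_SCAN, grasp_ok) → (M_NAV, A_WAIT)
  (M_SCAN, bump) → (M_PICK, A_RELEASE)
  (M_SCAN, low_battery) → (M_DROP, A_WAIT)  ← event matches
  (M_SCAN, target_lost) → (M_SCAN, A_TURN)
  (M_SCAN, target_seen) → (M_PICK, A_RELEASE)
event = low_battery selects (M_DROP, A_WAIT)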